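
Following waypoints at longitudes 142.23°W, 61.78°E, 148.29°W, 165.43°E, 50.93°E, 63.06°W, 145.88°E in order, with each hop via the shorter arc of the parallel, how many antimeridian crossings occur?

4

Leg 1: -142.23° → +61.78°, shortest Δλ = -155.99° (west) — crosses 180°.
Leg 2: +61.78° → -148.29°, shortest Δλ = 149.93° (east) — crosses 180°.
Leg 3: -148.29° → +165.43°, shortest Δλ = -46.28° (west) — crosses 180°.
Leg 4: +165.43° → +50.93°, shortest Δλ = -114.5° (west) — does not cross 180°.
Leg 5: +50.93° → -63.06°, shortest Δλ = -113.99° (west) — does not cross 180°.
Leg 6: -63.06° → +145.88°, shortest Δλ = -151.06° (west) — crosses 180°.
Total crossings: 4.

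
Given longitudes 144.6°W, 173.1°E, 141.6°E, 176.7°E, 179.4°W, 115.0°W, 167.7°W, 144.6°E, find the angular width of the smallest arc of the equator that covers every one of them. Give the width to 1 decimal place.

103.4°

Sort the longitudes: -179.4°, -167.7°, -144.6°, -115.0°, +141.6°, +144.6°, +173.1°, +176.7°.
Eastward gaps between consecutive values (wrapping around): 11.7°, 23.1°, 29.6°, 256.6°, 3.0°, 28.5°, 3.6°, 3.9°.
Largest gap = 256.6° ⇒ minimal covering band is its complement: 360° − 256.6° = 103.4°.
Band runs from +141.6° eastward to -115.0°, crossing the antimeridian.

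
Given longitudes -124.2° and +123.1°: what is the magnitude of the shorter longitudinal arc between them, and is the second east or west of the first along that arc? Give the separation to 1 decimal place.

112.7° west

Raw difference: 123.1 − -124.2 = 247.3°.
Normalise into (−180°, 180°]: 247.3° − 360° = -112.7°.
Negative ⇒ the second point lies to the west; separation 112.7°.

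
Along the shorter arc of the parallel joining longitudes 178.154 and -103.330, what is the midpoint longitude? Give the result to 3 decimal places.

Signed shortest Δλ from +178.154° to -103.330° is +78.516°.
Midpoint longitude = +178.154° + (+78.516°)/2 = +178.154° + 39.258° = +217.412°.
Normalise into (−180°, 180°]: -142.588°.
(The naïve average (+178.154 + -103.330)/2 = 37.412° is on the wrong side of the globe.)

-142.588°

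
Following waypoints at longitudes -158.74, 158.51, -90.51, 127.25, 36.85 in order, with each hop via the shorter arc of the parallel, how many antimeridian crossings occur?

Leg 1: -158.74° → +158.51°, shortest Δλ = -42.75° (west) — crosses 180°.
Leg 2: +158.51° → -90.51°, shortest Δλ = 110.98° (east) — crosses 180°.
Leg 3: -90.51° → +127.25°, shortest Δλ = -142.24° (west) — crosses 180°.
Leg 4: +127.25° → +36.85°, shortest Δλ = -90.4° (west) — does not cross 180°.
Total crossings: 3.

3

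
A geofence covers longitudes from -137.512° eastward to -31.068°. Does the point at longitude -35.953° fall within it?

Yes

Band width going east from -137.512° to -31.068°: ((-31.068 − -137.512) mod 360) = 106.444°.
Offset of -35.953° east of the west edge: ((-35.953 − -137.512) mod 360) = 101.559°.
101.559° ≤ 106.444° ⇒ inside.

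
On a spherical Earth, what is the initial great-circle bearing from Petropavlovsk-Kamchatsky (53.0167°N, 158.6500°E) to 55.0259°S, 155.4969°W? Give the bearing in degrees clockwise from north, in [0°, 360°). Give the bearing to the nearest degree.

Δλ = -155.4969 − 158.6500 = -314.1469°; wrapped into (−180°, 180°]: 45.8531°.
θ = atan2( sin Δλ · cos φ₂ , cos φ₁ · sin φ₂ − sin φ₁ · cos φ₂ · cos Δλ )
  = atan2(0.41131, -0.81186) = 153.132° → normalised to [0°, 360°): 153.132°.

153°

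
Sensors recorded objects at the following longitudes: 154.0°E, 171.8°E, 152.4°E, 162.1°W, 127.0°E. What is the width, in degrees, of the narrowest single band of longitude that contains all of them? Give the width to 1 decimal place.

70.9°

Sort the longitudes: -162.1°, +127.0°, +152.4°, +154.0°, +171.8°.
Eastward gaps between consecutive values (wrapping around): 289.1°, 25.4°, 1.6°, 17.8°, 26.1°.
Largest gap = 289.1° ⇒ minimal covering band is its complement: 360° − 289.1° = 70.9°.
Band runs from +127.0° eastward to -162.1°, crossing the antimeridian.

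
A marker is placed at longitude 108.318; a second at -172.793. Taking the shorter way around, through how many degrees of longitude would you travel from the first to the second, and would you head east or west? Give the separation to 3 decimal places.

Raw difference: -172.793 − 108.318 = -281.111°.
Normalise into (−180°, 180°]: -281.111° + 360° = 78.889°.
Positive ⇒ the second point lies to the east; separation 78.889°.

78.889° east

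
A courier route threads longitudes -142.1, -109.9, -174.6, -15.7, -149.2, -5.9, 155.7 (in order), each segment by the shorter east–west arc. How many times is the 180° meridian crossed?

Leg 1: -142.1° → -109.9°, shortest Δλ = 32.2° (east) — does not cross 180°.
Leg 2: -109.9° → -174.6°, shortest Δλ = -64.7° (west) — does not cross 180°.
Leg 3: -174.6° → -15.7°, shortest Δλ = 158.9° (east) — does not cross 180°.
Leg 4: -15.7° → -149.2°, shortest Δλ = -133.5° (west) — does not cross 180°.
Leg 5: -149.2° → -5.9°, shortest Δλ = 143.3° (east) — does not cross 180°.
Leg 6: -5.9° → +155.7°, shortest Δλ = 161.6° (east) — does not cross 180°.
Total crossings: 0.

0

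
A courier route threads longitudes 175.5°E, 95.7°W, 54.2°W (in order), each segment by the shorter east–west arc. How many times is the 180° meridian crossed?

Leg 1: +175.5° → -95.7°, shortest Δλ = 88.8° (east) — crosses 180°.
Leg 2: -95.7° → -54.2°, shortest Δλ = 41.5° (east) — does not cross 180°.
Total crossings: 1.

1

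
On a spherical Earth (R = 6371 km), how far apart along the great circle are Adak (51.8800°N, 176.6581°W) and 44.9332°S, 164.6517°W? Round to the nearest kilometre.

Δλ = -164.6517 − -176.6581 = 12.0064°.
Δφ = -44.9332 − 51.8800 = -96.8132°.
a = sin²(Δφ/2) + cos φ₁ · cos φ₂ · sin²(Δλ/2) = 0.564096.
c = 2·atan2(√a, √(1−a)) = 1.69934 rad → d = 6371·c ≈ 10826.51 km.

10827 km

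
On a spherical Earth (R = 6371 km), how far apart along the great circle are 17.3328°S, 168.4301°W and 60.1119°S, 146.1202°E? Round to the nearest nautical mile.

3224 nmi

Δλ = 146.1202 − -168.4301 = 314.5503°; wrapped into (−180°, 180°]: -45.4497°.
Δφ = -60.1119 − -17.3328 = -42.7791°.
a = sin²(Δφ/2) + cos φ₁ · cos φ₂ · sin²(Δλ/2) = 0.203998.
c = 2·atan2(√a, √(1−a)) = 0.93725 rad → d = 6371·c ≈ 5971.24 km ≈ 3224.21 nmi.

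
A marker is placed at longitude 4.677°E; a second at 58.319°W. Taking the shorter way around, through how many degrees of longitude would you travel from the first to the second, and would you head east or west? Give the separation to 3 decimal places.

62.996° west

Raw difference: -58.319 − 4.677 = -62.996°.
Normalise into (−180°, 180°]: -62.996° stays -62.996°.
Negative ⇒ the second point lies to the west; separation 62.996°.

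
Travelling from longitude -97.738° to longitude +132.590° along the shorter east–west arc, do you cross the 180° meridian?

Naïve |132.590 − -97.738| = 230.328° > 180°, so the shorter arc goes the other way round — across 180°.
Signed shortest Δλ = ((132.590 − -97.738 + 180) mod 360) − 180 = -129.672°.
Going west by 129.672° from -97.738° passes through 180° before reaching +132.590°.

Yes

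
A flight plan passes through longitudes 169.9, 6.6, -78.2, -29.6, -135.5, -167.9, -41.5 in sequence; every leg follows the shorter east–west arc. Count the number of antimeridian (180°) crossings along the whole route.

Leg 1: +169.9° → +6.6°, shortest Δλ = -163.3° (west) — does not cross 180°.
Leg 2: +6.6° → -78.2°, shortest Δλ = -84.8° (west) — does not cross 180°.
Leg 3: -78.2° → -29.6°, shortest Δλ = 48.6° (east) — does not cross 180°.
Leg 4: -29.6° → -135.5°, shortest Δλ = -105.9° (west) — does not cross 180°.
Leg 5: -135.5° → -167.9°, shortest Δλ = -32.4° (west) — does not cross 180°.
Leg 6: -167.9° → -41.5°, shortest Δλ = 126.4° (east) — does not cross 180°.
Total crossings: 0.

0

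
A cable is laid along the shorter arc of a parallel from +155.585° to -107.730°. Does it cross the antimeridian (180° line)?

Yes

Naïve |-107.730 − 155.585| = 263.315° > 180°, so the shorter arc goes the other way round — across 180°.
Signed shortest Δλ = ((-107.730 − 155.585 + 180) mod 360) − 180 = 96.685°.
Going east by 96.685° from +155.585° passes through 180° before reaching -107.730°.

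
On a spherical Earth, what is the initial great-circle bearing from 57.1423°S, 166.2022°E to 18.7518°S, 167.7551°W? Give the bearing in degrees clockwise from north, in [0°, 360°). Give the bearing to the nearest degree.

Δλ = -167.7551 − 166.2022 = -333.9573°; wrapped into (−180°, 180°]: 26.0427°.
θ = atan2( sin Δλ · cos φ₂ , cos φ₁ · sin φ₂ − sin φ₁ · cos φ₂ · cos Δλ )
  = atan2(0.41574, 0.54026) = 37.579° → normalised to [0°, 360°): 37.579°.

38°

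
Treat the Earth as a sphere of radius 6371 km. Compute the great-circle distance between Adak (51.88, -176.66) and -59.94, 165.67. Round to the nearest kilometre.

12534 km

Δλ = 165.67 − -176.66 = 342.33°; wrapped into (−180°, 180°]: -17.67°.
Δφ = -59.94 − 51.88 = -111.82°.
a = sin²(Δφ/2) + cos φ₁ · cos φ₂ · sin²(Δλ/2) = 0.693140.
c = 2·atan2(√a, √(1−a)) = 1.96739 rad → d = 6371·c ≈ 12534.25 km.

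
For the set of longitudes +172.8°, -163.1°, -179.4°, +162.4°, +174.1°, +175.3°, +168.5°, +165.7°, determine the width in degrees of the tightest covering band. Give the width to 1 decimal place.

34.5°

Sort the longitudes: -179.4°, -163.1°, +162.4°, +165.7°, +168.5°, +172.8°, +174.1°, +175.3°.
Eastward gaps between consecutive values (wrapping around): 16.3°, 325.5°, 3.3°, 2.8°, 4.3°, 1.3°, 1.2°, 5.3°.
Largest gap = 325.5° ⇒ minimal covering band is its complement: 360° − 325.5° = 34.5°.
Band runs from +162.4° eastward to -163.1°, crossing the antimeridian.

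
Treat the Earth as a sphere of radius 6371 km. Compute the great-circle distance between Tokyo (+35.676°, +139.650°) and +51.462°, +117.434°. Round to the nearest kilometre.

2488 km

Δλ = 117.434 − 139.650 = -22.216°.
Δφ = 51.462 − 35.676 = 15.786°.
a = sin²(Δφ/2) + cos φ₁ · cos φ₂ · sin²(Δλ/2) = 0.037643.
c = 2·atan2(√a, √(1−a)) = 0.39051 rad → d = 6371·c ≈ 2487.96 km.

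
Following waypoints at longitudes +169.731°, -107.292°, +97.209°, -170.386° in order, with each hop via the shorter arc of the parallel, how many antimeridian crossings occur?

Leg 1: +169.731° → -107.292°, shortest Δλ = 82.977° (east) — crosses 180°.
Leg 2: -107.292° → +97.209°, shortest Δλ = -155.499° (west) — crosses 180°.
Leg 3: +97.209° → -170.386°, shortest Δλ = 92.405° (east) — crosses 180°.
Total crossings: 3.

3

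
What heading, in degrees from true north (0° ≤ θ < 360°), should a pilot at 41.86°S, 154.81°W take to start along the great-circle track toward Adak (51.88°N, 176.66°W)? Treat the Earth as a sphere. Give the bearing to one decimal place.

346.7°

Δλ = -176.66 − -154.81 = -21.85°.
θ = atan2( sin Δλ · cos φ₂ , cos φ₁ · sin φ₂ − sin φ₁ · cos φ₂ · cos Δλ )
  = atan2(-0.22975, 0.96828) = -13.348° → normalised to [0°, 360°): 346.652°.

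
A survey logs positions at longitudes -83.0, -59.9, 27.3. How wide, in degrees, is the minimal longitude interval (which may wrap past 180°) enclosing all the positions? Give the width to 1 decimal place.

110.3°

Sort the longitudes: -83.0°, -59.9°, +27.3°.
Eastward gaps between consecutive values (wrapping around): 23.1°, 87.2°, 249.7°.
Largest gap = 249.7° ⇒ minimal covering band is its complement: 360° − 249.7° = 110.3°.
Band runs from -83.0° eastward to +27.3°.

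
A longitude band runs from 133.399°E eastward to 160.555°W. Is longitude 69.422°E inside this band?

No

Band width going east from +133.399° to -160.555°: ((-160.555 − 133.399) mod 360) = 66.046°.
Offset of +69.422° east of the west edge: ((69.422 − 133.399) mod 360) = 296.023°.
296.023° > 66.046° ⇒ outside.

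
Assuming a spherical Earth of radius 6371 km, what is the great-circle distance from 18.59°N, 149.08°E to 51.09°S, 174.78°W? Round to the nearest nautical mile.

Δλ = -174.78 − 149.08 = -323.86°; wrapped into (−180°, 180°]: 36.14°.
Δφ = -51.09 − 18.59 = -69.68°.
a = sin²(Δφ/2) + cos φ₁ · cos φ₂ · sin²(Δλ/2) = 0.383645.
c = 2·atan2(√a, √(1−a)) = 1.33593 rad → d = 6371·c ≈ 8511.24 km ≈ 4595.70 nmi.

4596 nmi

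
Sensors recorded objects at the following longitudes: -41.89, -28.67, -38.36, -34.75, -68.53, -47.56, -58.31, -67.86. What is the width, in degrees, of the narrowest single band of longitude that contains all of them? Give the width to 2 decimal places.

Sort the longitudes: -68.53°, -67.86°, -58.31°, -47.56°, -41.89°, -38.36°, -34.75°, -28.67°.
Eastward gaps between consecutive values (wrapping around): 0.67°, 9.55°, 10.75°, 5.67°, 3.53°, 3.61°, 6.08°, 320.14°.
Largest gap = 320.14° ⇒ minimal covering band is its complement: 360° − 320.14° = 39.86°.
Band runs from -68.53° eastward to -28.67°.

39.86°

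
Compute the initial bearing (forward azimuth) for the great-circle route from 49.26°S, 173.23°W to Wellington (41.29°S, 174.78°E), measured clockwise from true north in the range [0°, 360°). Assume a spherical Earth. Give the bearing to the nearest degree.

309°

Δλ = 174.78 − -173.23 = 348.01°; wrapped into (−180°, 180°]: -11.99°.
θ = atan2( sin Δλ · cos φ₂ , cos φ₁ · sin φ₂ − sin φ₁ · cos φ₂ · cos Δλ )
  = atan2(-0.15609, 0.12623) = -51.037° → normalised to [0°, 360°): 308.963°.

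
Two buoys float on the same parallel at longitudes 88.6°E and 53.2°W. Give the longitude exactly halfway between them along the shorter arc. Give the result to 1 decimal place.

Signed shortest Δλ from +88.6° to -53.2° is -141.8°.
Midpoint longitude = +88.6° + (-141.8°)/2 = +88.6° − 70.9° = +17.7°.

17.7°E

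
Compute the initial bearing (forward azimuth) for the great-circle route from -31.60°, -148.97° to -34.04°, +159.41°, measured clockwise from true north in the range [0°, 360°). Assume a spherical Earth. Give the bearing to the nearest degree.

Δλ = 159.41 − -148.97 = 308.38°; wrapped into (−180°, 180°]: -51.62°.
θ = atan2( sin Δλ · cos φ₂ , cos φ₁ · sin φ₂ − sin φ₁ · cos φ₂ · cos Δλ )
  = atan2(-0.64958, -0.20719) = -107.690° → normalised to [0°, 360°): 252.310°.

252°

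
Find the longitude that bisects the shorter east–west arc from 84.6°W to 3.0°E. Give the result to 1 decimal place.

Signed shortest Δλ from -84.6° to +3.0° is +87.6°.
Midpoint longitude = -84.6° + (+87.6°)/2 = -84.6° + 43.8° = -40.8°.

40.8°W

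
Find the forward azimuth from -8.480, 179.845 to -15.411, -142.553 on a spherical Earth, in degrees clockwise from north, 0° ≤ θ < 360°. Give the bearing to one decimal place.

104.3°

Δλ = -142.553 − 179.845 = -322.398°; wrapped into (−180°, 180°]: 37.602°.
θ = atan2( sin Δλ · cos φ₂ , cos φ₁ · sin φ₂ − sin φ₁ · cos φ₂ · cos Δλ )
  = atan2(0.58823, -0.15021) = 104.324° → normalised to [0°, 360°): 104.324°.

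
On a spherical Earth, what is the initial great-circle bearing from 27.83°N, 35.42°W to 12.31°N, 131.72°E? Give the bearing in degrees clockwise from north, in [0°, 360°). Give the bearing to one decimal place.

19.0°

Δλ = 131.72 − -35.42 = 167.14°.
θ = atan2( sin Δλ · cos φ₂ , cos φ₁ · sin φ₂ − sin φ₁ · cos φ₂ · cos Δλ )
  = atan2(0.21745, 0.63322) = 18.953° → normalised to [0°, 360°): 18.953°.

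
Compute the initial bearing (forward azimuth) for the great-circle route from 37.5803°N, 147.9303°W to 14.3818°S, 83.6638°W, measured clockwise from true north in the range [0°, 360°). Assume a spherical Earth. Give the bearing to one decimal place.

Δλ = -83.6638 − -147.9303 = 64.2665°.
θ = atan2( sin Δλ · cos φ₂ , cos φ₁ · sin φ₂ − sin φ₁ · cos φ₂ · cos Δλ )
  = atan2(0.87259, -0.45334) = 117.453° → normalised to [0°, 360°): 117.453°.

117.5°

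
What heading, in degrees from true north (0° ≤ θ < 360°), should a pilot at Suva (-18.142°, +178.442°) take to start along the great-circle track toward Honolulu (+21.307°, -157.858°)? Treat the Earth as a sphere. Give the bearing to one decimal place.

Δλ = -157.858 − 178.442 = -336.300°; wrapped into (−180°, 180°]: 23.700°.
θ = atan2( sin Δλ · cos φ₂ , cos φ₁ · sin φ₂ − sin φ₁ · cos φ₂ · cos Δλ )
  = atan2(0.37447, 0.61093) = 31.507° → normalised to [0°, 360°): 31.507°.

31.5°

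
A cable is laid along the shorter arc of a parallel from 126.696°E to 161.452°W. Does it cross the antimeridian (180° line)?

Yes

Naïve |-161.452 − 126.696| = 288.148° > 180°, so the shorter arc goes the other way round — across 180°.
Signed shortest Δλ = ((-161.452 − 126.696 + 180) mod 360) − 180 = 71.852°.
Going east by 71.852° from +126.696° passes through 180° before reaching -161.452°.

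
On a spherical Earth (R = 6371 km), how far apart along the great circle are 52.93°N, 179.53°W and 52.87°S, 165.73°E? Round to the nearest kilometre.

Δλ = 165.73 − -179.53 = 345.26°; wrapped into (−180°, 180°]: -14.74°.
Δφ = -52.87 − 52.93 = -105.80°.
a = sin²(Δφ/2) + cos φ₁ · cos φ₂ · sin²(Δλ/2) = 0.642127.
c = 2·atan2(√a, √(1−a)) = 1.85903 rad → d = 6371·c ≈ 11843.85 km.

11844 km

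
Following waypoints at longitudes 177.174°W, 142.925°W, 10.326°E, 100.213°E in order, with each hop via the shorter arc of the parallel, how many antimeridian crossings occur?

0

Leg 1: -177.174° → -142.925°, shortest Δλ = 34.249° (east) — does not cross 180°.
Leg 2: -142.925° → +10.326°, shortest Δλ = 153.251° (east) — does not cross 180°.
Leg 3: +10.326° → +100.213°, shortest Δλ = 89.887° (east) — does not cross 180°.
Total crossings: 0.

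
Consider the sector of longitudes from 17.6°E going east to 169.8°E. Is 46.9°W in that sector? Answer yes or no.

Band width going east from +17.6° to +169.8°: ((169.8 − 17.6) mod 360) = 152.2°.
Offset of -46.9° east of the west edge: ((-46.9 − 17.6) mod 360) = 295.5°.
295.5° > 152.2° ⇒ outside.

No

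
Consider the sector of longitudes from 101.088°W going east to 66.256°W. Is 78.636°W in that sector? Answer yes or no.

Band width going east from -101.088° to -66.256°: ((-66.256 − -101.088) mod 360) = 34.832°.
Offset of -78.636° east of the west edge: ((-78.636 − -101.088) mod 360) = 22.452°.
22.452° ≤ 34.832° ⇒ inside.

Yes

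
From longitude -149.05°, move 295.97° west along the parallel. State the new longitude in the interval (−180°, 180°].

-85.02°

Start at -149.05°; shift −295.97° → -445.02°.
-445.02° lies outside (−180°, 180°]; add 360° → -85.02°.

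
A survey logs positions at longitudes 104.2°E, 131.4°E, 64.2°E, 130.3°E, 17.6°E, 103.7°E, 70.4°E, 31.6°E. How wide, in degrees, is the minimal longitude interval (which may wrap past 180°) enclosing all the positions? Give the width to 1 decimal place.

113.8°

Sort the longitudes: +17.6°, +31.6°, +64.2°, +70.4°, +103.7°, +104.2°, +130.3°, +131.4°.
Eastward gaps between consecutive values (wrapping around): 14.0°, 32.6°, 6.2°, 33.3°, 0.5°, 26.1°, 1.1°, 246.2°.
Largest gap = 246.2° ⇒ minimal covering band is its complement: 360° − 246.2° = 113.8°.
Band runs from +17.6° eastward to +131.4°.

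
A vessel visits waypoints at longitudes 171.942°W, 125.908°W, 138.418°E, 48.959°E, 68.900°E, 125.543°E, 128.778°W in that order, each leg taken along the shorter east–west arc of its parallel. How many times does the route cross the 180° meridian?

Leg 1: -171.942° → -125.908°, shortest Δλ = 46.034° (east) — does not cross 180°.
Leg 2: -125.908° → +138.418°, shortest Δλ = -95.674° (west) — crosses 180°.
Leg 3: +138.418° → +48.959°, shortest Δλ = -89.459° (west) — does not cross 180°.
Leg 4: +48.959° → +68.900°, shortest Δλ = 19.941° (east) — does not cross 180°.
Leg 5: +68.900° → +125.543°, shortest Δλ = 56.643° (east) — does not cross 180°.
Leg 6: +125.543° → -128.778°, shortest Δλ = 105.679° (east) — crosses 180°.
Total crossings: 2.

2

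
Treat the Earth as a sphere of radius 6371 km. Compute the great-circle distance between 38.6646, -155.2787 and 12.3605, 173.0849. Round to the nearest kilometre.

4276 km

Δλ = 173.0849 − -155.2787 = 328.3636°; wrapped into (−180°, 180°]: -31.6364°.
Δφ = 12.3605 − 38.6646 = -26.3041°.
a = sin²(Δφ/2) + cos φ₁ · cos φ₂ · sin²(Δλ/2) = 0.108445.
c = 2·atan2(√a, √(1−a)) = 0.67114 rad → d = 6371·c ≈ 4275.86 km.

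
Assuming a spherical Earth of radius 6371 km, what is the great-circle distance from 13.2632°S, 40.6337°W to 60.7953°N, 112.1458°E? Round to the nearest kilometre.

Δλ = 112.1458 − -40.6337 = 152.7795°.
Δφ = 60.7953 − -13.2632 = 74.0585°.
a = sin²(Δφ/2) + cos φ₁ · cos φ₂ · sin²(Δλ/2) = 0.811291.
c = 2·atan2(√a, √(1−a)) = 2.24283 rad → d = 6371·c ≈ 14289.09 km.

14289 km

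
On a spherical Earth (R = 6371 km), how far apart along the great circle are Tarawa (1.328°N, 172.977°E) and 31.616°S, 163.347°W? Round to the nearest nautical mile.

Δλ = -163.347 − 172.977 = -336.324°; wrapped into (−180°, 180°]: 23.676°.
Δφ = -31.616 − 1.328 = -32.944°.
a = sin²(Δφ/2) + cos φ₁ · cos φ₂ · sin²(Δλ/2) = 0.116228.
c = 2·atan2(√a, √(1−a)) = 0.69579 rad → d = 6371·c ≈ 4432.90 km ≈ 2393.58 nmi.

2394 nmi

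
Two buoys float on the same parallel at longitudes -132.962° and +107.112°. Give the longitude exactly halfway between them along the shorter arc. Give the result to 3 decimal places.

+167.075°

Signed shortest Δλ from -132.962° to +107.112° is -119.926°.
Midpoint longitude = -132.962° + (-119.926°)/2 = -132.962° − 59.963° = -192.925°.
Normalise into (−180°, 180°]: +167.075°.
(The naïve average (-132.962 + +107.112)/2 = -12.925° is on the wrong side of the globe.)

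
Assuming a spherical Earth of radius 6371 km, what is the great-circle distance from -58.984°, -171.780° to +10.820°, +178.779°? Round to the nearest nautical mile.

Δλ = 178.779 − -171.780 = 350.559°; wrapped into (−180°, 180°]: -9.441°.
Δφ = 10.820 − -58.984 = 69.804°.
a = sin²(Δφ/2) + cos φ₁ · cos φ₂ · sin²(Δλ/2) = 0.330811.
c = 2·atan2(√a, √(1−a)) = 1.22560 rad → d = 6371·c ≈ 7808.33 km ≈ 4216.16 nmi.

4216 nmi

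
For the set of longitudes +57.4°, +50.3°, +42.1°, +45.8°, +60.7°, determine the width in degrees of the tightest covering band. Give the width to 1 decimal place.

Sort the longitudes: +42.1°, +45.8°, +50.3°, +57.4°, +60.7°.
Eastward gaps between consecutive values (wrapping around): 3.7°, 4.5°, 7.1°, 3.3°, 341.4°.
Largest gap = 341.4° ⇒ minimal covering band is its complement: 360° − 341.4° = 18.6°.
Band runs from +42.1° eastward to +60.7°.

18.6°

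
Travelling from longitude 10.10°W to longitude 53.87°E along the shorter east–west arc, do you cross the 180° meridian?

Signed shortest Δλ = ((53.87 − -10.10 + 180) mod 360) − 180 = 63.97°.
Going east by 63.97° from -10.10° reaches +53.87° without touching 180°.

No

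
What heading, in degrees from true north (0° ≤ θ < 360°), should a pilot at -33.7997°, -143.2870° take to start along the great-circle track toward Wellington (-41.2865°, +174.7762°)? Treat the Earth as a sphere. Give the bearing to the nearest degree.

245°

Δλ = 174.7762 − -143.2870 = 318.0632°; wrapped into (−180°, 180°]: -41.9368°.
θ = atan2( sin Δλ · cos φ₂ , cos φ₁ · sin φ₂ − sin φ₁ · cos φ₂ · cos Δλ )
  = atan2(-0.50218, -0.23736) = -115.298° → normalised to [0°, 360°): 244.702°.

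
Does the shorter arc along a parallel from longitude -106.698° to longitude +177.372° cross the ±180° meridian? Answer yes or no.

Yes

Naïve |177.372 − -106.698| = 284.07° > 180°, so the shorter arc goes the other way round — across 180°.
Signed shortest Δλ = ((177.372 − -106.698 + 180) mod 360) − 180 = -75.93°.
Going west by 75.93° from -106.698° passes through 180° before reaching +177.372°.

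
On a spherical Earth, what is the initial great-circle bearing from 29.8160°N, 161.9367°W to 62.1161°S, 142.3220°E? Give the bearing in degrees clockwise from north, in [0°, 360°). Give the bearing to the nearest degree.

Δλ = 142.3220 − -161.9367 = 304.2587°; wrapped into (−180°, 180°]: -55.7413°.
θ = atan2( sin Δλ · cos φ₂ , cos φ₁ · sin φ₂ − sin φ₁ · cos φ₂ · cos Δλ )
  = atan2(-0.38654, -0.89780) = -156.706° → normalised to [0°, 360°): 203.294°.

203°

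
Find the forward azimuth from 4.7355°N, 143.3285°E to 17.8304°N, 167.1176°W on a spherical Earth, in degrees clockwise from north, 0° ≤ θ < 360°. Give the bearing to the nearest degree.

71°

Δλ = -167.1176 − 143.3285 = -310.4461°; wrapped into (−180°, 180°]: 49.5539°.
θ = atan2( sin Δλ · cos φ₂ , cos φ₁ · sin φ₂ − sin φ₁ · cos φ₂ · cos Δλ )
  = atan2(0.72446, 0.25417) = 70.667° → normalised to [0°, 360°): 70.667°.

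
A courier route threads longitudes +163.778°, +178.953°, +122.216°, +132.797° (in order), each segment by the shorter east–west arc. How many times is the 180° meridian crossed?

0

Leg 1: +163.778° → +178.953°, shortest Δλ = 15.175° (east) — does not cross 180°.
Leg 2: +178.953° → +122.216°, shortest Δλ = -56.737° (west) — does not cross 180°.
Leg 3: +122.216° → +132.797°, shortest Δλ = 10.581° (east) — does not cross 180°.
Total crossings: 0.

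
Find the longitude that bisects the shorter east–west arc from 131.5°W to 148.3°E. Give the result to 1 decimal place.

Signed shortest Δλ from -131.5° to +148.3° is -80.2°.
Midpoint longitude = -131.5° + (-80.2°)/2 = -131.5° − 40.1° = -171.6°.
(The naïve average (-131.5 + +148.3)/2 = 8.4° is on the wrong side of the globe.)

171.6°W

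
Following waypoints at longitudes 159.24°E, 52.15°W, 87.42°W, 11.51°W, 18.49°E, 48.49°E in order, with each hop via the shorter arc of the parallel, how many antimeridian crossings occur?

1

Leg 1: +159.24° → -52.15°, shortest Δλ = 148.61° (east) — crosses 180°.
Leg 2: -52.15° → -87.42°, shortest Δλ = -35.27° (west) — does not cross 180°.
Leg 3: -87.42° → -11.51°, shortest Δλ = 75.91° (east) — does not cross 180°.
Leg 4: -11.51° → +18.49°, shortest Δλ = 30.0° (east) — does not cross 180°.
Leg 5: +18.49° → +48.49°, shortest Δλ = 30.0° (east) — does not cross 180°.
Total crossings: 1.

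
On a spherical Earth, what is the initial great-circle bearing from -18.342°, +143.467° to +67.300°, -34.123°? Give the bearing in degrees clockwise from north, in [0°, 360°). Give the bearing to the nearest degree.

Δλ = -34.123 − 143.467 = -177.590°.
θ = atan2( sin Δλ · cos φ₂ , cos φ₁ · sin φ₂ − sin φ₁ · cos φ₂ · cos Δλ )
  = atan2(-0.01623, 0.75434) = -1.232° → normalised to [0°, 360°): 358.768°.

359°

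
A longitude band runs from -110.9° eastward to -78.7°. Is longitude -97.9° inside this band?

Yes

Band width going east from -110.9° to -78.7°: ((-78.7 − -110.9) mod 360) = 32.2°.
Offset of -97.9° east of the west edge: ((-97.9 − -110.9) mod 360) = 13.0°.
13.0° ≤ 32.2° ⇒ inside.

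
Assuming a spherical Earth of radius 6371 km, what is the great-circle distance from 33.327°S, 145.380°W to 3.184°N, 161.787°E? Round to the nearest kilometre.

Δλ = 161.787 − -145.380 = 307.167°; wrapped into (−180°, 180°]: -52.833°.
Δφ = 3.184 − -33.327 = 36.511°.
a = sin²(Δφ/2) + cos φ₁ · cos φ₂ · sin²(Δλ/2) = 0.263253.
c = 2·atan2(√a, √(1−a)) = 1.07754 rad → d = 6371·c ≈ 6865.03 km.

6865 km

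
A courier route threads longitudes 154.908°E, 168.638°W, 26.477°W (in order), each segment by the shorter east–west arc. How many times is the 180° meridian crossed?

Leg 1: +154.908° → -168.638°, shortest Δλ = 36.454° (east) — crosses 180°.
Leg 2: -168.638° → -26.477°, shortest Δλ = 142.161° (east) — does not cross 180°.
Total crossings: 1.

1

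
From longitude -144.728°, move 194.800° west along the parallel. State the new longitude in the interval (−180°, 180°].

+20.472°

Start at -144.728°; shift −194.800° → -339.528°.
-339.528° lies outside (−180°, 180°]; add 360° → +20.472°.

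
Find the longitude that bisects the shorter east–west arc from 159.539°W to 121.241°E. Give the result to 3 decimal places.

Signed shortest Δλ from -159.539° to +121.241° is -79.220°.
Midpoint longitude = -159.539° + (-79.220°)/2 = -159.539° − 39.610° = -199.149°.
Normalise into (−180°, 180°]: +160.851°.
(The naïve average (-159.539 + +121.241)/2 = -19.149° is on the wrong side of the globe.)

160.851°E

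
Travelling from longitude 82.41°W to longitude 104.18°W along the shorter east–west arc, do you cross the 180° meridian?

Signed shortest Δλ = ((-104.18 − -82.41 + 180) mod 360) − 180 = -21.77°.
Going west by 21.77° from -82.41° reaches -104.18° without touching 180°.

No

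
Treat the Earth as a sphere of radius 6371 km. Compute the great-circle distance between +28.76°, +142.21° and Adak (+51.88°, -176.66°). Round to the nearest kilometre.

Δλ = -176.66 − 142.21 = -318.87°; wrapped into (−180°, 180°]: 41.13°.
Δφ = 51.88 − 28.76 = 23.12°.
a = sin²(Δφ/2) + cos φ₁ · cos φ₂ · sin²(Δλ/2) = 0.106932.
c = 2·atan2(√a, √(1−a)) = 0.66626 rad → d = 6371·c ≈ 4244.77 km.

4245 km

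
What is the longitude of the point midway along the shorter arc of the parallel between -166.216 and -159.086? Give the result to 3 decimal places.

-162.651°

Signed shortest Δλ from -166.216° to -159.086° is +7.130°.
Midpoint longitude = -166.216° + (+7.130°)/2 = -166.216° + 3.565° = -162.651°.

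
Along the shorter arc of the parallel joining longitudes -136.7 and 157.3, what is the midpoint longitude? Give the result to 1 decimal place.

-169.7°

Signed shortest Δλ from -136.7° to +157.3° is -66.0°.
Midpoint longitude = -136.7° + (-66.0°)/2 = -136.7° − 33.0° = -169.7°.
(The naïve average (-136.7 + +157.3)/2 = 10.3° is on the wrong side of the globe.)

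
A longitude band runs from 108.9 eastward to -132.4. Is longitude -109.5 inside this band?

No

Band width going east from +108.9° to -132.4°: ((-132.4 − 108.9) mod 360) = 118.7°.
Offset of -109.5° east of the west edge: ((-109.5 − 108.9) mod 360) = 141.6°.
141.6° > 118.7° ⇒ outside.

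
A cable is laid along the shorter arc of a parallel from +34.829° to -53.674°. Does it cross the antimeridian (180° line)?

No

Signed shortest Δλ = ((-53.674 − 34.829 + 180) mod 360) − 180 = -88.503°.
Going west by 88.503° from +34.829° reaches -53.674° without touching 180°.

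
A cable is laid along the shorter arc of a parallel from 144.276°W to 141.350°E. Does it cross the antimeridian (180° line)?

Yes

Naïve |141.350 − -144.276| = 285.626° > 180°, so the shorter arc goes the other way round — across 180°.
Signed shortest Δλ = ((141.350 − -144.276 + 180) mod 360) − 180 = -74.374°.
Going west by 74.374° from -144.276° passes through 180° before reaching +141.350°.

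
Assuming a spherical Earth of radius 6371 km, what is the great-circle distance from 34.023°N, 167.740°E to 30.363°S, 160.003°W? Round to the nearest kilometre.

Δλ = -160.003 − 167.740 = -327.743°; wrapped into (−180°, 180°]: 32.257°.
Δφ = -30.363 − 34.023 = -64.386°.
a = sin²(Δφ/2) + cos φ₁ · cos φ₂ · sin²(Δλ/2) = 0.339033.
c = 2·atan2(√a, √(1−a)) = 1.24302 rad → d = 6371·c ≈ 7919.31 km.

7919 km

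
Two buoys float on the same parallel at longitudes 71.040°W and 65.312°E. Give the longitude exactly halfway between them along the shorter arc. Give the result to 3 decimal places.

2.864°W

Signed shortest Δλ from -71.040° to +65.312° is +136.352°.
Midpoint longitude = -71.040° + (+136.352°)/2 = -71.040° + 68.176° = -2.864°.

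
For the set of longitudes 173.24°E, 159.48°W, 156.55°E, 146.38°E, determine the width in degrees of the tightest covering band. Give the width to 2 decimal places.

54.14°

Sort the longitudes: -159.48°, +146.38°, +156.55°, +173.24°.
Eastward gaps between consecutive values (wrapping around): 305.86°, 10.17°, 16.69°, 27.28°.
Largest gap = 305.86° ⇒ minimal covering band is its complement: 360° − 305.86° = 54.14°.
Band runs from +146.38° eastward to -159.48°, crossing the antimeridian.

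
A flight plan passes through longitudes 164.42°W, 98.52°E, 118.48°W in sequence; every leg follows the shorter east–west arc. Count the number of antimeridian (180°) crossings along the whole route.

Leg 1: -164.42° → +98.52°, shortest Δλ = -97.06° (west) — crosses 180°.
Leg 2: +98.52° → -118.48°, shortest Δλ = 143.0° (east) — crosses 180°.
Total crossings: 2.

2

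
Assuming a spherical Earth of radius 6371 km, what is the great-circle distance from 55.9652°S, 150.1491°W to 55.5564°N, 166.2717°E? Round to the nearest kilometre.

13011 km

Δλ = 166.2717 − -150.1491 = 316.4208°; wrapped into (−180°, 180°]: -43.5792°.
Δφ = 55.5564 − -55.9652 = 111.5216°.
a = sin²(Δφ/2) + cos φ₁ · cos φ₂ · sin²(Δλ/2) = 0.727045.
c = 2·atan2(√a, √(1−a)) = 2.04215 rad → d = 6371·c ≈ 13010.51 km.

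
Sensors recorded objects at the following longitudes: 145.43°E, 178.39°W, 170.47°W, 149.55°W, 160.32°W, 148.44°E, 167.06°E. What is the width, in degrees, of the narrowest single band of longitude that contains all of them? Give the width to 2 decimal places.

65.02°

Sort the longitudes: -178.39°, -170.47°, -160.32°, -149.55°, +145.43°, +148.44°, +167.06°.
Eastward gaps between consecutive values (wrapping around): 7.92°, 10.15°, 10.77°, 294.98°, 3.01°, 18.62°, 14.55°.
Largest gap = 294.98° ⇒ minimal covering band is its complement: 360° − 294.98° = 65.02°.
Band runs from +145.43° eastward to -149.55°, crossing the antimeridian.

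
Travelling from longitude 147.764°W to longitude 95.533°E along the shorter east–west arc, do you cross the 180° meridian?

Yes

Naïve |95.533 − -147.764| = 243.297° > 180°, so the shorter arc goes the other way round — across 180°.
Signed shortest Δλ = ((95.533 − -147.764 + 180) mod 360) − 180 = -116.703°.
Going west by 116.703° from -147.764° passes through 180° before reaching +95.533°.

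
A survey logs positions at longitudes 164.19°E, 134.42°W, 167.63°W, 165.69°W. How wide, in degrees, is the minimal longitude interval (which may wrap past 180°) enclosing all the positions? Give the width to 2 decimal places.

61.39°

Sort the longitudes: -167.63°, -165.69°, -134.42°, +164.19°.
Eastward gaps between consecutive values (wrapping around): 1.94°, 31.27°, 298.61°, 28.18°.
Largest gap = 298.61° ⇒ minimal covering band is its complement: 360° − 298.61° = 61.39°.
Band runs from +164.19° eastward to -134.42°, crossing the antimeridian.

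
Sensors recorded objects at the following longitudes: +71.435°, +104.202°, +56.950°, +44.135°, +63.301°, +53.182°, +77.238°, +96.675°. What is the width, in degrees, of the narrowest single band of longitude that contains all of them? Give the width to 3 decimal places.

60.067°

Sort the longitudes: +44.135°, +53.182°, +56.950°, +63.301°, +71.435°, +77.238°, +96.675°, +104.202°.
Eastward gaps between consecutive values (wrapping around): 9.047°, 3.768°, 6.351°, 8.134°, 5.803°, 19.437°, 7.527°, 299.933°.
Largest gap = 299.933° ⇒ minimal covering band is its complement: 360° − 299.933° = 60.067°.
Band runs from +44.135° eastward to +104.202°.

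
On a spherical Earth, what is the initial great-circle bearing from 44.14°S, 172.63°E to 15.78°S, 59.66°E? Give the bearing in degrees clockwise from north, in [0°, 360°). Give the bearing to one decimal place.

Δλ = 59.66 − 172.63 = -112.97°.
θ = atan2( sin Δλ · cos φ₂ , cos φ₁ · sin φ₂ − sin φ₁ · cos φ₂ · cos Δλ )
  = atan2(-0.88601, -0.45669) = -117.269° → normalised to [0°, 360°): 242.731°.

242.7°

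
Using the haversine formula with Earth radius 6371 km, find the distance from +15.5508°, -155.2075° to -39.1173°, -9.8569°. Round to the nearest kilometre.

Δλ = -9.8569 − -155.2075 = 145.3506°.
Δφ = -39.1173 − 15.5508 = -54.6681°.
a = sin²(Δφ/2) + cos φ₁ · cos φ₂ · sin²(Δλ/2) = 0.892016.
c = 2·atan2(√a, √(1−a)) = 2.47193 rad → d = 6371·c ≈ 15748.69 km.

15749 km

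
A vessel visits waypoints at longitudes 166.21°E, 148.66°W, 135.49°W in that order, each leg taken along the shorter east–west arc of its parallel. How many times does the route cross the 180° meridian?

1

Leg 1: +166.21° → -148.66°, shortest Δλ = 45.13° (east) — crosses 180°.
Leg 2: -148.66° → -135.49°, shortest Δλ = 13.17° (east) — does not cross 180°.
Total crossings: 1.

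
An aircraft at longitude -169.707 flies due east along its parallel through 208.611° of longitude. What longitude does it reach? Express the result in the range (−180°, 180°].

+38.904°

Start at -169.707°; shift +208.611° → +38.904°.
+38.904° already lies in (−180°, 180°].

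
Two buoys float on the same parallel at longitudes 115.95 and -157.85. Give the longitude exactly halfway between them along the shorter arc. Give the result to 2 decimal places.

Signed shortest Δλ from +115.95° to -157.85° is +86.20°.
Midpoint longitude = +115.95° + (+86.20°)/2 = +115.95° + 43.10° = +159.05°.
(The naïve average (+115.95 + -157.85)/2 = -20.95° is on the wrong side of the globe.)

+159.05°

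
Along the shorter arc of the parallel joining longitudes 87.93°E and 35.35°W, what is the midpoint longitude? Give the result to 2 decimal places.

Signed shortest Δλ from +87.93° to -35.35° is -123.28°.
Midpoint longitude = +87.93° + (-123.28°)/2 = +87.93° − 61.64° = +26.29°.

26.29°E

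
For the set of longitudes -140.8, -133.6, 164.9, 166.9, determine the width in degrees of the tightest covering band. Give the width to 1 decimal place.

Sort the longitudes: -140.8°, -133.6°, +164.9°, +166.9°.
Eastward gaps between consecutive values (wrapping around): 7.2°, 298.5°, 2.0°, 52.3°.
Largest gap = 298.5° ⇒ minimal covering band is its complement: 360° − 298.5° = 61.5°.
Band runs from +164.9° eastward to -133.6°, crossing the antimeridian.

61.5°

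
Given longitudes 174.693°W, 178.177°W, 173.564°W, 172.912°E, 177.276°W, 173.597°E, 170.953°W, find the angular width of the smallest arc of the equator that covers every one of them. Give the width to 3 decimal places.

16.135°

Sort the longitudes: -178.177°, -177.276°, -174.693°, -173.564°, -170.953°, +172.912°, +173.597°.
Eastward gaps between consecutive values (wrapping around): 0.901°, 2.583°, 1.129°, 2.611°, 343.865°, 0.685°, 8.226°.
Largest gap = 343.865° ⇒ minimal covering band is its complement: 360° − 343.865° = 16.135°.
Band runs from +172.912° eastward to -170.953°, crossing the antimeridian.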